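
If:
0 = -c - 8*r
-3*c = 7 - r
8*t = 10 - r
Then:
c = -56/25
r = 7/25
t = 243/200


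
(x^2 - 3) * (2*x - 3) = 2*x^3 - 3*x^2 - 6*x + 9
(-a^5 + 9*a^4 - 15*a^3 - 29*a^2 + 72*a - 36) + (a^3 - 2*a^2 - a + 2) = -a^5 + 9*a^4 - 14*a^3 - 31*a^2 + 71*a - 34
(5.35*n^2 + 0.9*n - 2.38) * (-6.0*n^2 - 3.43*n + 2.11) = -32.1*n^4 - 23.7505*n^3 + 22.4815*n^2 + 10.0624*n - 5.0218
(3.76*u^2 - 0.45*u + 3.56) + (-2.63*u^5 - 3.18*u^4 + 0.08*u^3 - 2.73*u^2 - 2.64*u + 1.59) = -2.63*u^5 - 3.18*u^4 + 0.08*u^3 + 1.03*u^2 - 3.09*u + 5.15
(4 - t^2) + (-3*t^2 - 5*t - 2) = -4*t^2 - 5*t + 2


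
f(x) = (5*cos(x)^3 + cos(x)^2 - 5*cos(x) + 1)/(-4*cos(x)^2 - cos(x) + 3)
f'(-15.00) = -4.03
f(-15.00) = 2.19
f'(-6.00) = 0.44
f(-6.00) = -0.94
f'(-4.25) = 1.96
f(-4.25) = 1.13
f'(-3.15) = 1923158.70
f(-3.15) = 8085.68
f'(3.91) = -3.39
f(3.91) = 1.97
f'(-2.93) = -120.90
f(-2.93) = 14.09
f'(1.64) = 1.59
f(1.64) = 0.44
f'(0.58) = 1.55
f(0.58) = -0.70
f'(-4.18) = 2.10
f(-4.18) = 1.27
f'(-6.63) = -0.56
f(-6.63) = -0.91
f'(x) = (-8*sin(x)*cos(x) - sin(x))*(5*cos(x)^3 + cos(x)^2 - 5*cos(x) + 1)/(-4*cos(x)^2 - cos(x) + 3)^2 + (-15*sin(x)*cos(x)^2 - 2*sin(x)*cos(x) + 5*sin(x))/(-4*cos(x)^2 - cos(x) + 3)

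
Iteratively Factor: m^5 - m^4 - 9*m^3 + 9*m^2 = (m)*(m^4 - m^3 - 9*m^2 + 9*m) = m^2*(m^3 - m^2 - 9*m + 9) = m^2*(m - 1)*(m^2 - 9) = m^2*(m - 1)*(m + 3)*(m - 3)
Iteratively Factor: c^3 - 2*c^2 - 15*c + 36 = (c - 3)*(c^2 + c - 12) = (c - 3)^2*(c + 4)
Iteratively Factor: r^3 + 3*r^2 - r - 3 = (r + 1)*(r^2 + 2*r - 3) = (r + 1)*(r + 3)*(r - 1)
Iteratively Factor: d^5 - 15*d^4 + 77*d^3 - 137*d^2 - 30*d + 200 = (d - 5)*(d^4 - 10*d^3 + 27*d^2 - 2*d - 40) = (d - 5)^2*(d^3 - 5*d^2 + 2*d + 8) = (d - 5)^2*(d - 4)*(d^2 - d - 2) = (d - 5)^2*(d - 4)*(d - 2)*(d + 1)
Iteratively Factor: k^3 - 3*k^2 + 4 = (k + 1)*(k^2 - 4*k + 4) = (k - 2)*(k + 1)*(k - 2)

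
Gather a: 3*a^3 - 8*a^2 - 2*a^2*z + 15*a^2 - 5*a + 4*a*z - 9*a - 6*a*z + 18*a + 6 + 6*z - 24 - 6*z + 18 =3*a^3 + a^2*(7 - 2*z) + a*(4 - 2*z)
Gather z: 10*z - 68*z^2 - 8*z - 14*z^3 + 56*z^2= -14*z^3 - 12*z^2 + 2*z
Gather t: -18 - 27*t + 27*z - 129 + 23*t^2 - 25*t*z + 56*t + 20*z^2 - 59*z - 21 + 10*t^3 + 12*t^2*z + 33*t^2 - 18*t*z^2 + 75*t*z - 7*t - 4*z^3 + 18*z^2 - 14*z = 10*t^3 + t^2*(12*z + 56) + t*(-18*z^2 + 50*z + 22) - 4*z^3 + 38*z^2 - 46*z - 168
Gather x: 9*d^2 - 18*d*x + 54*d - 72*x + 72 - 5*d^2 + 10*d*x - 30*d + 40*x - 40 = 4*d^2 + 24*d + x*(-8*d - 32) + 32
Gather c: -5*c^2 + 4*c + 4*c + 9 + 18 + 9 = -5*c^2 + 8*c + 36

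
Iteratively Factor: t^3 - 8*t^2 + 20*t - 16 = (t - 2)*(t^2 - 6*t + 8) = (t - 2)^2*(t - 4)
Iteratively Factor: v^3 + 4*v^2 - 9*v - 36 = (v - 3)*(v^2 + 7*v + 12) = (v - 3)*(v + 3)*(v + 4)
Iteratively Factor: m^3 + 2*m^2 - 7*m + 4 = (m - 1)*(m^2 + 3*m - 4) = (m - 1)^2*(m + 4)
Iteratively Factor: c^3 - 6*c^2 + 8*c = (c)*(c^2 - 6*c + 8) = c*(c - 4)*(c - 2)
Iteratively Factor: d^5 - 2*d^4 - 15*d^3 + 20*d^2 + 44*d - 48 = (d - 4)*(d^4 + 2*d^3 - 7*d^2 - 8*d + 12) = (d - 4)*(d - 1)*(d^3 + 3*d^2 - 4*d - 12) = (d - 4)*(d - 2)*(d - 1)*(d^2 + 5*d + 6) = (d - 4)*(d - 2)*(d - 1)*(d + 2)*(d + 3)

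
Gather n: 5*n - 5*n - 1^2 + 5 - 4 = 0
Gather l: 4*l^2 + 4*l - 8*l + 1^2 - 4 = 4*l^2 - 4*l - 3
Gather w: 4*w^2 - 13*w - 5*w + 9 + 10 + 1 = 4*w^2 - 18*w + 20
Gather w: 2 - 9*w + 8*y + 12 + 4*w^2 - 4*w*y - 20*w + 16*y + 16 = 4*w^2 + w*(-4*y - 29) + 24*y + 30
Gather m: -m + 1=1 - m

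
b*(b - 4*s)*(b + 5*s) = b^3 + b^2*s - 20*b*s^2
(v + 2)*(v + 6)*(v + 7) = v^3 + 15*v^2 + 68*v + 84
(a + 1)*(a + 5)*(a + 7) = a^3 + 13*a^2 + 47*a + 35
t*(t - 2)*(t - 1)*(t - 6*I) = t^4 - 3*t^3 - 6*I*t^3 + 2*t^2 + 18*I*t^2 - 12*I*t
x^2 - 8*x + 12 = (x - 6)*(x - 2)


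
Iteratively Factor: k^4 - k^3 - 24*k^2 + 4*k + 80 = (k - 2)*(k^3 + k^2 - 22*k - 40) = (k - 5)*(k - 2)*(k^2 + 6*k + 8) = (k - 5)*(k - 2)*(k + 4)*(k + 2)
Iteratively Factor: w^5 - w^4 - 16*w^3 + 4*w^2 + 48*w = (w)*(w^4 - w^3 - 16*w^2 + 4*w + 48) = w*(w + 3)*(w^3 - 4*w^2 - 4*w + 16) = w*(w - 4)*(w + 3)*(w^2 - 4) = w*(w - 4)*(w + 2)*(w + 3)*(w - 2)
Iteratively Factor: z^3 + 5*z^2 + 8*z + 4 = (z + 2)*(z^2 + 3*z + 2) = (z + 2)^2*(z + 1)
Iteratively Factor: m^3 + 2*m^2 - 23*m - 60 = (m + 4)*(m^2 - 2*m - 15) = (m + 3)*(m + 4)*(m - 5)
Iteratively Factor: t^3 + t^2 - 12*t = (t + 4)*(t^2 - 3*t) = t*(t + 4)*(t - 3)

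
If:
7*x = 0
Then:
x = 0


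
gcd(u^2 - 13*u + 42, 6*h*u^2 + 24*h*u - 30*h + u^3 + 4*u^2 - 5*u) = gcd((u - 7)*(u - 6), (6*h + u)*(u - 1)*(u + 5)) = 1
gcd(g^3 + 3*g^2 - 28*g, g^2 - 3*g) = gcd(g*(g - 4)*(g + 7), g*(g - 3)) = g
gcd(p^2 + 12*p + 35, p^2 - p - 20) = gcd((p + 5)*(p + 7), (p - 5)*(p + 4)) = 1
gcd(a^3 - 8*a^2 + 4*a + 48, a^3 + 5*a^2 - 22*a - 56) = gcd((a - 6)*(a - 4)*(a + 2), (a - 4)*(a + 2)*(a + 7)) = a^2 - 2*a - 8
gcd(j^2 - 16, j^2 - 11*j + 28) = j - 4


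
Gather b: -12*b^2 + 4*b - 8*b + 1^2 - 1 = -12*b^2 - 4*b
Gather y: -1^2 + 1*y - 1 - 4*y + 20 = 18 - 3*y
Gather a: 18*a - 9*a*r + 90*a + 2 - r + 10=a*(108 - 9*r) - r + 12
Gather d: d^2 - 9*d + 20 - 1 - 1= d^2 - 9*d + 18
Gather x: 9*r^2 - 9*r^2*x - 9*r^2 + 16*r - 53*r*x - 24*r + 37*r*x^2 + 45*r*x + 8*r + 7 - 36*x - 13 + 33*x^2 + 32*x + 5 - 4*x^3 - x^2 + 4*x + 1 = -4*x^3 + x^2*(37*r + 32) + x*(-9*r^2 - 8*r)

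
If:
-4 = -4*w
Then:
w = 1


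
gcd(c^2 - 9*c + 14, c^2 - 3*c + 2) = c - 2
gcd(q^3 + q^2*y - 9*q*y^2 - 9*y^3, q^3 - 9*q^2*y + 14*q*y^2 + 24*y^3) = q + y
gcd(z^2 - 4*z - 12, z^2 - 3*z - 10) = z + 2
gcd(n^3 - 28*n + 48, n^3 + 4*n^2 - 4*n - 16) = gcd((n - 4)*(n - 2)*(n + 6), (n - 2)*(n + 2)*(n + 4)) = n - 2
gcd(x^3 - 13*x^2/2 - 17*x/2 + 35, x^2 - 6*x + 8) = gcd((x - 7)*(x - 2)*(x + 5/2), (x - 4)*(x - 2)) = x - 2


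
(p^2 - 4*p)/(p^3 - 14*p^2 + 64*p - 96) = p/(p^2 - 10*p + 24)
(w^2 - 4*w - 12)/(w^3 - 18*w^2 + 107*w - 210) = (w + 2)/(w^2 - 12*w + 35)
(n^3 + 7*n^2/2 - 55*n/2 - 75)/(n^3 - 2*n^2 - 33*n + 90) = (n + 5/2)/(n - 3)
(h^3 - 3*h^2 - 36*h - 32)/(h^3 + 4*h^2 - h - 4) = (h - 8)/(h - 1)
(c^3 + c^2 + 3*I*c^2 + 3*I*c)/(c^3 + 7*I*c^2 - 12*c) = (c + 1)/(c + 4*I)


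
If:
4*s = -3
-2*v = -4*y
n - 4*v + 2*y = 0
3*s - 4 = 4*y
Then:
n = -75/8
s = -3/4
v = -25/8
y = -25/16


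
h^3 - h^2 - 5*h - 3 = (h - 3)*(h + 1)^2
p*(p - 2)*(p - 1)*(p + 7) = p^4 + 4*p^3 - 19*p^2 + 14*p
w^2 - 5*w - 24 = (w - 8)*(w + 3)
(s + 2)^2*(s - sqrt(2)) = s^3 - sqrt(2)*s^2 + 4*s^2 - 4*sqrt(2)*s + 4*s - 4*sqrt(2)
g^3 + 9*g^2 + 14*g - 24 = (g - 1)*(g + 4)*(g + 6)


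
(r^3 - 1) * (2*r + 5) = 2*r^4 + 5*r^3 - 2*r - 5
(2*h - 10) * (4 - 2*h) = -4*h^2 + 28*h - 40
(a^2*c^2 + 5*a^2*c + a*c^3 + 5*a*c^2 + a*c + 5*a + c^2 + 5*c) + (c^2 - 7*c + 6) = a^2*c^2 + 5*a^2*c + a*c^3 + 5*a*c^2 + a*c + 5*a + 2*c^2 - 2*c + 6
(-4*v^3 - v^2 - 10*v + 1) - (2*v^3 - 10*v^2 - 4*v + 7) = -6*v^3 + 9*v^2 - 6*v - 6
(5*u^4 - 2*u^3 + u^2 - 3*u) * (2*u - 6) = 10*u^5 - 34*u^4 + 14*u^3 - 12*u^2 + 18*u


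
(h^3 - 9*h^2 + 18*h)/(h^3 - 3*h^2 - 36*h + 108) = h/(h + 6)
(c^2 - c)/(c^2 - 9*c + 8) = c/(c - 8)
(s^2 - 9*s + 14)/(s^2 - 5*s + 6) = (s - 7)/(s - 3)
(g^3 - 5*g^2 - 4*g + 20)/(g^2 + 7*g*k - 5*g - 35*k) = (g^2 - 4)/(g + 7*k)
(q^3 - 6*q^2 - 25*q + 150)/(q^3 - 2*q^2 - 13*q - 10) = (q^2 - q - 30)/(q^2 + 3*q + 2)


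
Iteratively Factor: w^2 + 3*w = (w)*(w + 3)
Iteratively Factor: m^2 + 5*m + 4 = (m + 1)*(m + 4)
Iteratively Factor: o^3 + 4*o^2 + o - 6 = (o + 2)*(o^2 + 2*o - 3) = (o + 2)*(o + 3)*(o - 1)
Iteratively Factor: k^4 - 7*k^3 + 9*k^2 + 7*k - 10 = (k + 1)*(k^3 - 8*k^2 + 17*k - 10) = (k - 2)*(k + 1)*(k^2 - 6*k + 5) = (k - 5)*(k - 2)*(k + 1)*(k - 1)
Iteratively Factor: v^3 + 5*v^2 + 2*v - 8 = (v + 2)*(v^2 + 3*v - 4) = (v + 2)*(v + 4)*(v - 1)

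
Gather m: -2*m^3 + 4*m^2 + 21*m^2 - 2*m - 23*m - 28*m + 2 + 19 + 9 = -2*m^3 + 25*m^2 - 53*m + 30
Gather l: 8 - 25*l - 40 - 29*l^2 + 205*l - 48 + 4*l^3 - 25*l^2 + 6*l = 4*l^3 - 54*l^2 + 186*l - 80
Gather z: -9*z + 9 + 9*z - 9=0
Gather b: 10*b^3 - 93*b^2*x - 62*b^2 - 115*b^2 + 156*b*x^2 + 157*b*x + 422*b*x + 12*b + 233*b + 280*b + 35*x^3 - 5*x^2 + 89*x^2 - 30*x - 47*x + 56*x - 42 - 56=10*b^3 + b^2*(-93*x - 177) + b*(156*x^2 + 579*x + 525) + 35*x^3 + 84*x^2 - 21*x - 98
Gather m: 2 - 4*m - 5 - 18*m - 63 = -22*m - 66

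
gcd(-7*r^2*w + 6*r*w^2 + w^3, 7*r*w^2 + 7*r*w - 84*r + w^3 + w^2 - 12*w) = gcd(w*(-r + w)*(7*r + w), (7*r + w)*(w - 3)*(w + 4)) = 7*r + w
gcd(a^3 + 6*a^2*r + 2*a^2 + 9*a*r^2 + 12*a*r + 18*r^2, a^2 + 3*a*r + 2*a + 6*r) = a^2 + 3*a*r + 2*a + 6*r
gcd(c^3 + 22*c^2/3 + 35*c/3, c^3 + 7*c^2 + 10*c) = c^2 + 5*c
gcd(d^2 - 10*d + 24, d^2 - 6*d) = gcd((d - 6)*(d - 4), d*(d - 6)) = d - 6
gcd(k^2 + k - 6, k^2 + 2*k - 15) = 1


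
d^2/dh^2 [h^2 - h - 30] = 2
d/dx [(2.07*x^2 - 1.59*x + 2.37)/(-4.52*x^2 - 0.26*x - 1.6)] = (-7.725*x^2 + 14.8008*x + 3.1602)/(20.4304*x^4 + 2.3504*x^3 + 14.5316*x^2 + 0.832*x + 2.56)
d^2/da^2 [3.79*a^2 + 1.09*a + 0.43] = 7.58000000000000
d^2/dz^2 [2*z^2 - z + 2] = 4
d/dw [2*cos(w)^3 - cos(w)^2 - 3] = 2*(1 - 3*cos(w))*sin(w)*cos(w)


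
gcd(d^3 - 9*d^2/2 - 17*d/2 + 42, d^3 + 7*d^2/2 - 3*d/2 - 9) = d + 3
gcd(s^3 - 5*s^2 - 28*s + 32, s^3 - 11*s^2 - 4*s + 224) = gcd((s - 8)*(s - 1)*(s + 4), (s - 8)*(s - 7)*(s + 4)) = s^2 - 4*s - 32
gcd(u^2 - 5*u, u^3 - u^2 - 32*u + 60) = u - 5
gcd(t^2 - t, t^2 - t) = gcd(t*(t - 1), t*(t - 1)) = t^2 - t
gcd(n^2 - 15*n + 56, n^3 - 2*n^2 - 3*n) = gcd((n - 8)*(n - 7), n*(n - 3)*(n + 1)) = 1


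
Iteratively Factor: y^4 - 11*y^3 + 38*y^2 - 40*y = (y)*(y^3 - 11*y^2 + 38*y - 40) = y*(y - 5)*(y^2 - 6*y + 8) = y*(y - 5)*(y - 2)*(y - 4)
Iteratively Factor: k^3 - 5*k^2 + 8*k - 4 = (k - 2)*(k^2 - 3*k + 2) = (k - 2)*(k - 1)*(k - 2)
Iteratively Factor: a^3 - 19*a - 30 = (a - 5)*(a^2 + 5*a + 6) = (a - 5)*(a + 2)*(a + 3)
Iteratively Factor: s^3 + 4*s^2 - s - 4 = (s + 4)*(s^2 - 1) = (s - 1)*(s + 4)*(s + 1)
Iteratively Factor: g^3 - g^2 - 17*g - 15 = (g - 5)*(g^2 + 4*g + 3) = (g - 5)*(g + 3)*(g + 1)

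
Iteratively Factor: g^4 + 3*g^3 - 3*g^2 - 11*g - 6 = (g + 3)*(g^3 - 3*g - 2) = (g + 1)*(g + 3)*(g^2 - g - 2) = (g - 2)*(g + 1)*(g + 3)*(g + 1)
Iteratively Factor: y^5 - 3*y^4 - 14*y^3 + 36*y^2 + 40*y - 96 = (y - 2)*(y^4 - y^3 - 16*y^2 + 4*y + 48) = (y - 2)^2*(y^3 + y^2 - 14*y - 24) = (y - 2)^2*(y + 2)*(y^2 - y - 12) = (y - 4)*(y - 2)^2*(y + 2)*(y + 3)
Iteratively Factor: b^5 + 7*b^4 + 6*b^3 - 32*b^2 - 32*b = (b + 1)*(b^4 + 6*b^3 - 32*b) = (b - 2)*(b + 1)*(b^3 + 8*b^2 + 16*b) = (b - 2)*(b + 1)*(b + 4)*(b^2 + 4*b) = (b - 2)*(b + 1)*(b + 4)^2*(b)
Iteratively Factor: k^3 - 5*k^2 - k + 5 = (k - 1)*(k^2 - 4*k - 5) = (k - 1)*(k + 1)*(k - 5)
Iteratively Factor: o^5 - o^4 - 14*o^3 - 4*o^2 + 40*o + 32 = (o + 2)*(o^4 - 3*o^3 - 8*o^2 + 12*o + 16) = (o + 2)^2*(o^3 - 5*o^2 + 2*o + 8) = (o - 2)*(o + 2)^2*(o^2 - 3*o - 4) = (o - 4)*(o - 2)*(o + 2)^2*(o + 1)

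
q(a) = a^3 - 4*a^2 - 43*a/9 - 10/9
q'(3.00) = -1.78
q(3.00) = -24.44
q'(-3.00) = 46.22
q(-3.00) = -49.78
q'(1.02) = -9.82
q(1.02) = -9.08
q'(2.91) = -2.65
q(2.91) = -24.24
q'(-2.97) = 45.44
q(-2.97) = -48.40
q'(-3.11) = 49.12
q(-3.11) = -55.02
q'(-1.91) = 21.45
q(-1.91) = -13.55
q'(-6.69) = 183.01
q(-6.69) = -447.59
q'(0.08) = -5.40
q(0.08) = -1.52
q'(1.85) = -9.31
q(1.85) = -17.31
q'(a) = 3*a^2 - 8*a - 43/9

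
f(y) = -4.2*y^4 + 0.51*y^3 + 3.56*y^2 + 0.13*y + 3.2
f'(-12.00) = 29165.41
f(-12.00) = -87458.20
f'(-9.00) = 12307.18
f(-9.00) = -27637.60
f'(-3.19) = 538.34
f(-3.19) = -412.47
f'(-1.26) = 27.19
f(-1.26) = -2.92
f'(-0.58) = -0.21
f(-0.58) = 3.75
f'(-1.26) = 27.19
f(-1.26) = -2.92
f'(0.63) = 1.02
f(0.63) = 4.16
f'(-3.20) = 543.52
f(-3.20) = -417.88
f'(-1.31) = 31.20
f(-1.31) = -4.38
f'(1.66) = -60.68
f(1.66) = -16.33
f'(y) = -16.8*y^3 + 1.53*y^2 + 7.12*y + 0.13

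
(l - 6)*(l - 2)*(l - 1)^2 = l^4 - 10*l^3 + 29*l^2 - 32*l + 12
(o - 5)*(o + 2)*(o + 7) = o^3 + 4*o^2 - 31*o - 70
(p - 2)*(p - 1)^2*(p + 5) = p^4 + p^3 - 15*p^2 + 23*p - 10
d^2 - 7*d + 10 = (d - 5)*(d - 2)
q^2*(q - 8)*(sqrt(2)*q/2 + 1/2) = sqrt(2)*q^4/2 - 4*sqrt(2)*q^3 + q^3/2 - 4*q^2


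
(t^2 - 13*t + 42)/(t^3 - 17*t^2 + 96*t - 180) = (t - 7)/(t^2 - 11*t + 30)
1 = 1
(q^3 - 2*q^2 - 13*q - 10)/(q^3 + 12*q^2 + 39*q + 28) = (q^2 - 3*q - 10)/(q^2 + 11*q + 28)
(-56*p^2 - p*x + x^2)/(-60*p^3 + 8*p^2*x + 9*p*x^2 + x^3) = (-56*p^2 - p*x + x^2)/(-60*p^3 + 8*p^2*x + 9*p*x^2 + x^3)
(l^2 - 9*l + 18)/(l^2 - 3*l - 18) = (l - 3)/(l + 3)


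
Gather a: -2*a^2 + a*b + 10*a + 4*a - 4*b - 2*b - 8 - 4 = -2*a^2 + a*(b + 14) - 6*b - 12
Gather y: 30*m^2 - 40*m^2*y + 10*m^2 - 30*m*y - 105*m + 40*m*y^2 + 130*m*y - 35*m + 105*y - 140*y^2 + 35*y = 40*m^2 - 140*m + y^2*(40*m - 140) + y*(-40*m^2 + 100*m + 140)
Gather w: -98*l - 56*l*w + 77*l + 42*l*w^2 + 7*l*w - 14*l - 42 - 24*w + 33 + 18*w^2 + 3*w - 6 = -35*l + w^2*(42*l + 18) + w*(-49*l - 21) - 15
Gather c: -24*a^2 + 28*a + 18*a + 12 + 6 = -24*a^2 + 46*a + 18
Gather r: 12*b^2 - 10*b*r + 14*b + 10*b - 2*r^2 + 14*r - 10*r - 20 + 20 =12*b^2 + 24*b - 2*r^2 + r*(4 - 10*b)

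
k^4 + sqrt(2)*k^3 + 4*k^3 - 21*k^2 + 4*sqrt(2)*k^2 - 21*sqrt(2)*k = k*(k - 3)*(k + 7)*(k + sqrt(2))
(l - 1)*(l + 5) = l^2 + 4*l - 5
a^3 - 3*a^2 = a^2*(a - 3)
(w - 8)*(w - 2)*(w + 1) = w^3 - 9*w^2 + 6*w + 16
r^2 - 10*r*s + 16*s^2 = (r - 8*s)*(r - 2*s)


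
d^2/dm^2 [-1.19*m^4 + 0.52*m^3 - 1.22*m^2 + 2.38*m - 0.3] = -14.28*m^2 + 3.12*m - 2.44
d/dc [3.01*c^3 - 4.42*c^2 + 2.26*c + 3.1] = 9.03*c^2 - 8.84*c + 2.26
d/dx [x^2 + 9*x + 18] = 2*x + 9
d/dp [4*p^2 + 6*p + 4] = 8*p + 6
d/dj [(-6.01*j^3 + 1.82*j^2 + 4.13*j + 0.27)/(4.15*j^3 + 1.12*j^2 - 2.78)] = (-1.4210854715202e-14*j^5 - 14.2842*j^4 - 34.279*j^3 + 42.1363*j^2 - 10.724*j - 11.4814)/(17.2225*j^6 + 9.296*j^5 + 1.2544*j^4 - 23.074*j^3 - 6.2272*j^2 + 7.7284)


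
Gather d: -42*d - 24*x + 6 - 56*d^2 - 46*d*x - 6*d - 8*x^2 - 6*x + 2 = -56*d^2 + d*(-46*x - 48) - 8*x^2 - 30*x + 8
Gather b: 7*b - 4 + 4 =7*b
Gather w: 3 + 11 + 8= 22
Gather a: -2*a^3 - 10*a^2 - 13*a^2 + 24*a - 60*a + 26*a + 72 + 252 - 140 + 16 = -2*a^3 - 23*a^2 - 10*a + 200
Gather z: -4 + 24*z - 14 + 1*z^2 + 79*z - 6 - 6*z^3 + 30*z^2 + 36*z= -6*z^3 + 31*z^2 + 139*z - 24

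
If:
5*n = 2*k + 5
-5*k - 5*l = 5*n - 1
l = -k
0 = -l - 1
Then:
No Solution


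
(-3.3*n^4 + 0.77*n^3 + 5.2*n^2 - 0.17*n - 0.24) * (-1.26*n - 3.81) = 4.158*n^5 + 11.6028*n^4 - 9.4857*n^3 - 19.5978*n^2 + 0.9501*n + 0.9144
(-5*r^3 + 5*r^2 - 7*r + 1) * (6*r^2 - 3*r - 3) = -30*r^5 + 45*r^4 - 42*r^3 + 12*r^2 + 18*r - 3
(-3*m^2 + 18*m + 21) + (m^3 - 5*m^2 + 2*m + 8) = m^3 - 8*m^2 + 20*m + 29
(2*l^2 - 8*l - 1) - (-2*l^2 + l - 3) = 4*l^2 - 9*l + 2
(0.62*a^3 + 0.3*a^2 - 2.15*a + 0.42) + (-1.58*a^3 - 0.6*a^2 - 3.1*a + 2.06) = -0.96*a^3 - 0.3*a^2 - 5.25*a + 2.48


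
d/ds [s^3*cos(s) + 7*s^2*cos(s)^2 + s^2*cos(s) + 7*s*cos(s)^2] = -s^3*sin(s) - s^2*sin(s) - 7*s^2*sin(2*s) + 3*s^2*cos(s) + 2*s*cos(s) + 7*sqrt(2)*s*cos(2*s + pi/4) + 7*s + 7*cos(2*s)/2 + 7/2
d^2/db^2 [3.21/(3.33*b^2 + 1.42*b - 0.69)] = (-71.190738*b^2 - 30.357612*b + 3.21*(6.66*b + 1.42)*(13.32*b + 2.84) + 14.751234)/(3.33*b^2 + 1.42*b - 0.69)^3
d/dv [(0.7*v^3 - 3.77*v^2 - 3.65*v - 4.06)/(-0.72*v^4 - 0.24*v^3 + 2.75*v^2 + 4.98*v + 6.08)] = (0.504*v^6 - 5.4288*v^5 - 6.8638*v^4 - 6.4728*v^3 + 1.10769999999999*v^2 - 23.5132*v - 1.9732)/(0.5184*v^8 + 0.3456*v^7 - 3.9024*v^6 - 8.4912*v^5 - 3.5831*v^4 + 24.4716*v^3 + 58.2404*v^2 + 60.5568*v + 36.9664)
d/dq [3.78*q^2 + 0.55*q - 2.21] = 7.56*q + 0.55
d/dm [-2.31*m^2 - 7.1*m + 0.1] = -4.62*m - 7.1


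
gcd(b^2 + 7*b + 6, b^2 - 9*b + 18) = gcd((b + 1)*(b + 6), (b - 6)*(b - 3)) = 1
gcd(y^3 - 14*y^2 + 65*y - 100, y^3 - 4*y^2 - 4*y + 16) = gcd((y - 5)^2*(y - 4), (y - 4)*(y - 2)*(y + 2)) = y - 4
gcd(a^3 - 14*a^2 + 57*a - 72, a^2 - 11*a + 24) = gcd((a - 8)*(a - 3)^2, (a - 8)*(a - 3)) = a^2 - 11*a + 24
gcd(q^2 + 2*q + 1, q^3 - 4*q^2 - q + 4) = q + 1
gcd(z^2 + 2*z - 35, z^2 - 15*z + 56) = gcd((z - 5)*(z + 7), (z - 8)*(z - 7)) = 1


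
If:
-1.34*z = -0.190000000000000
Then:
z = 0.14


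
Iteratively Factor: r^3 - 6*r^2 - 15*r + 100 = (r - 5)*(r^2 - r - 20) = (r - 5)^2*(r + 4)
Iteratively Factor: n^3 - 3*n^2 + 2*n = (n - 1)*(n^2 - 2*n) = (n - 2)*(n - 1)*(n)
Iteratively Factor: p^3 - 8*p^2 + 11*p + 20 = (p - 5)*(p^2 - 3*p - 4) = (p - 5)*(p + 1)*(p - 4)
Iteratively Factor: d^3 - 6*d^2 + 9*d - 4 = (d - 1)*(d^2 - 5*d + 4) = (d - 1)^2*(d - 4)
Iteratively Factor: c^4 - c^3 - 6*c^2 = (c)*(c^3 - c^2 - 6*c) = c*(c - 3)*(c^2 + 2*c) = c^2*(c - 3)*(c + 2)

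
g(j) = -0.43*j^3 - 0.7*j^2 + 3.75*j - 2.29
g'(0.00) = 3.75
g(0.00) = -2.29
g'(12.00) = -198.81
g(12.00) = -801.13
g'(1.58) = -1.68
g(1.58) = 0.19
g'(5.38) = -41.12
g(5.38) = -69.34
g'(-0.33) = 4.07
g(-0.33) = -3.59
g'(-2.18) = 0.67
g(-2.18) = -9.34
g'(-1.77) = 2.19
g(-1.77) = -8.74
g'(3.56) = -17.58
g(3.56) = -17.21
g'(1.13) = 0.52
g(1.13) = 0.43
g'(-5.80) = -31.53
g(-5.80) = 36.31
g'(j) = -1.29*j^2 - 1.4*j + 3.75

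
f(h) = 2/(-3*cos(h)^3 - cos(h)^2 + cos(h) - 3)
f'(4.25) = -0.02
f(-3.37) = -0.93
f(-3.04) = -0.98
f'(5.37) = 0.48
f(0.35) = -0.37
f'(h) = 2*(-9*sin(h)*cos(h)^2 - 2*sin(h)*cos(h) + sin(h))/(-3*cos(h)^3 - cos(h)^2 + cos(h) - 3)^2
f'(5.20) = 0.36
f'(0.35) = -0.21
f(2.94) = -0.94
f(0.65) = -0.46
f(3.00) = -0.97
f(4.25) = -0.59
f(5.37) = -0.58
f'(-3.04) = 0.29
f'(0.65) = -0.40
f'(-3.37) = -0.55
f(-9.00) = -0.81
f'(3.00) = -0.39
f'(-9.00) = 0.63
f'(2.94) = -0.51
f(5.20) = -0.65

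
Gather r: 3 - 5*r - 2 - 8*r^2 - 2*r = -8*r^2 - 7*r + 1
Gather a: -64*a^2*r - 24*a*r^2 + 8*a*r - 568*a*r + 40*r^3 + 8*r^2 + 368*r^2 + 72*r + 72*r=-64*a^2*r + a*(-24*r^2 - 560*r) + 40*r^3 + 376*r^2 + 144*r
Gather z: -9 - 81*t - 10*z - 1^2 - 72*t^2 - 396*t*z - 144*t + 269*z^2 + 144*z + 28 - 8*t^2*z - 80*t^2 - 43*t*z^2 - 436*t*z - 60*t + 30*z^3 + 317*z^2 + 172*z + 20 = -152*t^2 - 285*t + 30*z^3 + z^2*(586 - 43*t) + z*(-8*t^2 - 832*t + 306) + 38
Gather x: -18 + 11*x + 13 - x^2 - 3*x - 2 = -x^2 + 8*x - 7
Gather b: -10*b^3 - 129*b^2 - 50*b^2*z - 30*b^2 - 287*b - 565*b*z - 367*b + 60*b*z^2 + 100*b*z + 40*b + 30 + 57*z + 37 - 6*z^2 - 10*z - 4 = -10*b^3 + b^2*(-50*z - 159) + b*(60*z^2 - 465*z - 614) - 6*z^2 + 47*z + 63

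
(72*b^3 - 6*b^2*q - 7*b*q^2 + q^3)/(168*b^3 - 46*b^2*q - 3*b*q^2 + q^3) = (3*b + q)/(7*b + q)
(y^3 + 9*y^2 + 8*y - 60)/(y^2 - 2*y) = y + 11 + 30/y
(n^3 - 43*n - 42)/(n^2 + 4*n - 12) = (n^2 - 6*n - 7)/(n - 2)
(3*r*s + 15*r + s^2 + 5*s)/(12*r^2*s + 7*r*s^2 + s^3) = (s + 5)/(s*(4*r + s))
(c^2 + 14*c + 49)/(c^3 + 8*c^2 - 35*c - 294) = 1/(c - 6)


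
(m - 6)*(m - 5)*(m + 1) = m^3 - 10*m^2 + 19*m + 30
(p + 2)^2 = p^2 + 4*p + 4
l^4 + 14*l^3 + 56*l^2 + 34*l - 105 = (l - 1)*(l + 3)*(l + 5)*(l + 7)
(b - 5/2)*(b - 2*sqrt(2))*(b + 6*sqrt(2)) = b^3 - 5*b^2/2 + 4*sqrt(2)*b^2 - 24*b - 10*sqrt(2)*b + 60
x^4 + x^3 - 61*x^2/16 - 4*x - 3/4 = (x - 2)*(x + 1/4)*(x + 3/4)*(x + 2)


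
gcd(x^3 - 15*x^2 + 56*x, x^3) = x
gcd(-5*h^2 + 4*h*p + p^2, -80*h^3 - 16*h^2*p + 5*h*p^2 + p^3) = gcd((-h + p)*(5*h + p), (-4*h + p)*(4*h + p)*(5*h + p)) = 5*h + p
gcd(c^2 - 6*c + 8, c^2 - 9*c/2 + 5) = c - 2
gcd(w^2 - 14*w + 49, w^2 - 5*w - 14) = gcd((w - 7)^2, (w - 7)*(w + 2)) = w - 7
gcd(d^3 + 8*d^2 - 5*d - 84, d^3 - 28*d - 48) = d + 4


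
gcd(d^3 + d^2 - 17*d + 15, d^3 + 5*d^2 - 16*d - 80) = d + 5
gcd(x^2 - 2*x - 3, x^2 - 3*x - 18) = 1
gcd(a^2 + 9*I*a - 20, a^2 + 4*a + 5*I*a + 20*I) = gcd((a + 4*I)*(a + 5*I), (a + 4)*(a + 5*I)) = a + 5*I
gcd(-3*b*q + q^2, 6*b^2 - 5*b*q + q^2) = -3*b + q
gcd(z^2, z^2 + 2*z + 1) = 1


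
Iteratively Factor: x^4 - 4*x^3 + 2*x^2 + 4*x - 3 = (x - 1)*(x^3 - 3*x^2 - x + 3) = (x - 1)*(x + 1)*(x^2 - 4*x + 3) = (x - 3)*(x - 1)*(x + 1)*(x - 1)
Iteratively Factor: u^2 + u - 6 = (u + 3)*(u - 2)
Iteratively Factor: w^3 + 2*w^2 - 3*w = (w)*(w^2 + 2*w - 3) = w*(w - 1)*(w + 3)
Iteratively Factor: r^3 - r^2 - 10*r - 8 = (r + 2)*(r^2 - 3*r - 4) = (r + 1)*(r + 2)*(r - 4)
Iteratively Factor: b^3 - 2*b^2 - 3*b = (b)*(b^2 - 2*b - 3) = b*(b - 3)*(b + 1)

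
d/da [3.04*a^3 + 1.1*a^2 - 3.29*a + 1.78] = 9.12*a^2 + 2.2*a - 3.29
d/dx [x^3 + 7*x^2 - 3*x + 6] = 3*x^2 + 14*x - 3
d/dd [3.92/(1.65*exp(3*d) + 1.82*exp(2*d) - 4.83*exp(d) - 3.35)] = (-19.404*exp(2*d) - 14.2688*exp(d) + 18.9336)*exp(d)/(1.65*exp(3*d) + 1.82*exp(2*d) - 4.83*exp(d) - 3.35)^2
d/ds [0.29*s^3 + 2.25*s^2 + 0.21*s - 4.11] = 0.87*s^2 + 4.5*s + 0.21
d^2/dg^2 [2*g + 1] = 0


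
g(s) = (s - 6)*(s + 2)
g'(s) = 2*s - 4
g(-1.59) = -3.11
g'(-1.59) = -7.18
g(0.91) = -14.81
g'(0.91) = -2.18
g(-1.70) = -2.31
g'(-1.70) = -7.40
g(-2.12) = 0.97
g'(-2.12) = -8.24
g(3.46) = -13.87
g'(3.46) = 2.92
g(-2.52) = 4.43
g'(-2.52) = -9.04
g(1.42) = -15.66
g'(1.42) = -1.16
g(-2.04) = 0.32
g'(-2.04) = -8.08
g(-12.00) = 180.00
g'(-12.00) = -28.00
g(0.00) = -12.00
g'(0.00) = -4.00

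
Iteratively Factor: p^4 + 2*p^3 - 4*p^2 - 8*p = (p - 2)*(p^3 + 4*p^2 + 4*p) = p*(p - 2)*(p^2 + 4*p + 4) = p*(p - 2)*(p + 2)*(p + 2)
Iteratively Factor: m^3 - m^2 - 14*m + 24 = (m - 2)*(m^2 + m - 12) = (m - 3)*(m - 2)*(m + 4)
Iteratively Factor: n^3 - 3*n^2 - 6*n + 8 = (n + 2)*(n^2 - 5*n + 4) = (n - 4)*(n + 2)*(n - 1)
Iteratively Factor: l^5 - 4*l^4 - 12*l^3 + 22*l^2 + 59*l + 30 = (l + 2)*(l^4 - 6*l^3 + 22*l + 15) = (l + 1)*(l + 2)*(l^3 - 7*l^2 + 7*l + 15) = (l + 1)^2*(l + 2)*(l^2 - 8*l + 15) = (l - 5)*(l + 1)^2*(l + 2)*(l - 3)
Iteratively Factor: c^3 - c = (c + 1)*(c^2 - c) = (c - 1)*(c + 1)*(c)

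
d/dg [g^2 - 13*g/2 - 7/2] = 2*g - 13/2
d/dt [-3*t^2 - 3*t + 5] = -6*t - 3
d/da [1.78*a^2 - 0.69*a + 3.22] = 3.56*a - 0.69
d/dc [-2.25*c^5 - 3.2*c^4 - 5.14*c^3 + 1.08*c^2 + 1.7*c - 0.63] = -11.25*c^4 - 12.8*c^3 - 15.42*c^2 + 2.16*c + 1.7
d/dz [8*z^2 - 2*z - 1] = 16*z - 2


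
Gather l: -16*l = -16*l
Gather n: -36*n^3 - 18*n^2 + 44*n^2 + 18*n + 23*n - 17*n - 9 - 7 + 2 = -36*n^3 + 26*n^2 + 24*n - 14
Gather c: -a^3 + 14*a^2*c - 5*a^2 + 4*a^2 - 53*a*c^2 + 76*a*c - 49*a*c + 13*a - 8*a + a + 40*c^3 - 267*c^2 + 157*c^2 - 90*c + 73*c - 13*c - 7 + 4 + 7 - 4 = -a^3 - a^2 + 6*a + 40*c^3 + c^2*(-53*a - 110) + c*(14*a^2 + 27*a - 30)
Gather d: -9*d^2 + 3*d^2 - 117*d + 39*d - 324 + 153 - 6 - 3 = -6*d^2 - 78*d - 180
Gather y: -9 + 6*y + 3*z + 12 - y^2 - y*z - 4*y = -y^2 + y*(2 - z) + 3*z + 3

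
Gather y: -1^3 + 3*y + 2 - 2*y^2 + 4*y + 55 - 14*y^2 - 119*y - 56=-16*y^2 - 112*y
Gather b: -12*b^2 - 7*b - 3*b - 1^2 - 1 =-12*b^2 - 10*b - 2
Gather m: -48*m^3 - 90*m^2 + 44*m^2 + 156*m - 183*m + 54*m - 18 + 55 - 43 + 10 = -48*m^3 - 46*m^2 + 27*m + 4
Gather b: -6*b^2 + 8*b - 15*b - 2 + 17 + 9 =-6*b^2 - 7*b + 24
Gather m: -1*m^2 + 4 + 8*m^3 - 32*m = 8*m^3 - m^2 - 32*m + 4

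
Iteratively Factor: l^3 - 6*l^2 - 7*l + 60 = (l - 5)*(l^2 - l - 12) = (l - 5)*(l + 3)*(l - 4)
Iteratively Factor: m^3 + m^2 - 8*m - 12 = (m + 2)*(m^2 - m - 6) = (m - 3)*(m + 2)*(m + 2)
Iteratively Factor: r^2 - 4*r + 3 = (r - 1)*(r - 3)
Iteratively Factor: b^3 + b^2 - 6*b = (b + 3)*(b^2 - 2*b) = b*(b + 3)*(b - 2)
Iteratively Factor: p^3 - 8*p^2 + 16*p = (p - 4)*(p^2 - 4*p) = (p - 4)^2*(p)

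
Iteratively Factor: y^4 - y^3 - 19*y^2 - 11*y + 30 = (y - 5)*(y^3 + 4*y^2 + y - 6) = (y - 5)*(y - 1)*(y^2 + 5*y + 6) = (y - 5)*(y - 1)*(y + 2)*(y + 3)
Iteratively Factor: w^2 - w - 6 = (w - 3)*(w + 2)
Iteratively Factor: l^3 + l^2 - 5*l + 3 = (l - 1)*(l^2 + 2*l - 3) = (l - 1)^2*(l + 3)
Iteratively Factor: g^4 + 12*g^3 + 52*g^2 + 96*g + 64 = (g + 4)*(g^3 + 8*g^2 + 20*g + 16) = (g + 4)^2*(g^2 + 4*g + 4) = (g + 2)*(g + 4)^2*(g + 2)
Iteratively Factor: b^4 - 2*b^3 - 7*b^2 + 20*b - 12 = (b - 1)*(b^3 - b^2 - 8*b + 12) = (b - 1)*(b + 3)*(b^2 - 4*b + 4) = (b - 2)*(b - 1)*(b + 3)*(b - 2)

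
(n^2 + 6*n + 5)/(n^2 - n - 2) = (n + 5)/(n - 2)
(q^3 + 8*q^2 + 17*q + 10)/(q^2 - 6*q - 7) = (q^2 + 7*q + 10)/(q - 7)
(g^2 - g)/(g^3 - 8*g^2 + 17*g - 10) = g/(g^2 - 7*g + 10)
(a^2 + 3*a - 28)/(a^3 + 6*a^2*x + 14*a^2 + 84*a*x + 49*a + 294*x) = (a - 4)/(a^2 + 6*a*x + 7*a + 42*x)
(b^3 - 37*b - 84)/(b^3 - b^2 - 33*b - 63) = (b + 4)/(b + 3)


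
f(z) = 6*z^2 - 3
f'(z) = 12*z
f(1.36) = 8.10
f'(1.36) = 16.32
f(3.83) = 85.01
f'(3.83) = 45.96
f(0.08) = -2.96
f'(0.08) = 0.96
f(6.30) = 235.14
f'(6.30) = 75.60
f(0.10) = -2.94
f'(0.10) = 1.20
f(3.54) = 72.19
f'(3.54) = 42.48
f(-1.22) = 5.93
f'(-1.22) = -14.64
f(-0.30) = -2.46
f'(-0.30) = -3.60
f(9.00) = 483.00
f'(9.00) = 108.00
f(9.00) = 483.00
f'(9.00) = 108.00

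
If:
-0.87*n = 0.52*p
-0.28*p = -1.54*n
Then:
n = 0.00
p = 0.00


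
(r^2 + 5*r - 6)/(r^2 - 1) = (r + 6)/(r + 1)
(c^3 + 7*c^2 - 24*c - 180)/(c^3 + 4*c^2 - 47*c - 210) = (c^2 + c - 30)/(c^2 - 2*c - 35)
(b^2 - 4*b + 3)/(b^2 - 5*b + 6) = (b - 1)/(b - 2)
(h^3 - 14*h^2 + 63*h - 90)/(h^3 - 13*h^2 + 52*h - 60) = (h - 3)/(h - 2)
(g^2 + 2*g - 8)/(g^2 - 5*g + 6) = (g + 4)/(g - 3)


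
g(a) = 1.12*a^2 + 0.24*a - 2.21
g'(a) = 2.24*a + 0.24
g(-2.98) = 7.02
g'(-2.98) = -6.44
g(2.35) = 4.54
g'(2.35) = 5.50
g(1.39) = 0.29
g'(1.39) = 3.35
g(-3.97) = 14.49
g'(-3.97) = -8.65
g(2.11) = 3.28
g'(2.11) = 4.97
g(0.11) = -2.17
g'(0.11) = 0.49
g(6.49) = 46.52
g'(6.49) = 14.78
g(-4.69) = 21.30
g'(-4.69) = -10.27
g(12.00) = 161.95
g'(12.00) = 27.12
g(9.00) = 90.67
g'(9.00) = 20.40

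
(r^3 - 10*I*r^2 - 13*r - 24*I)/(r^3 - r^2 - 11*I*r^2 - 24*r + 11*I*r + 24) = (r + I)/(r - 1)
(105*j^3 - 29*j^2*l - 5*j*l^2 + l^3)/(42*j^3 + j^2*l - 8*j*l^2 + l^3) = (5*j + l)/(2*j + l)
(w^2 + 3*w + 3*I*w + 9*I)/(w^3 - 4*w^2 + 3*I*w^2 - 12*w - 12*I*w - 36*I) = (w + 3)/(w^2 - 4*w - 12)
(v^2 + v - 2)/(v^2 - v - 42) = (-v^2 - v + 2)/(-v^2 + v + 42)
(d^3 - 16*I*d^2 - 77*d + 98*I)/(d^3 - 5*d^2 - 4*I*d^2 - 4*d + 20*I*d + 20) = (d^2 - 14*I*d - 49)/(d^2 - d*(5 + 2*I) + 10*I)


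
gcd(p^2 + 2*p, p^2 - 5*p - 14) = p + 2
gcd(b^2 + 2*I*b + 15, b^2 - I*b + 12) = 1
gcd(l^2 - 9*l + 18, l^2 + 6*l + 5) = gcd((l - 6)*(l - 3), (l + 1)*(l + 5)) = 1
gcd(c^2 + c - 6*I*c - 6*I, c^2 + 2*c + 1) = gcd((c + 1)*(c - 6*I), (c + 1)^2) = c + 1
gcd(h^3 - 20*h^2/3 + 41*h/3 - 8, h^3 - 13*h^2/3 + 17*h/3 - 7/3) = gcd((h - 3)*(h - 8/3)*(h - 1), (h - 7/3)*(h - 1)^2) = h - 1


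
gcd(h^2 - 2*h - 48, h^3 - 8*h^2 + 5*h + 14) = 1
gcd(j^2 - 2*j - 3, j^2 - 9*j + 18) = j - 3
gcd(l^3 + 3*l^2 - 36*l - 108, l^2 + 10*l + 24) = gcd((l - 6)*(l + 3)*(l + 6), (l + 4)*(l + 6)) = l + 6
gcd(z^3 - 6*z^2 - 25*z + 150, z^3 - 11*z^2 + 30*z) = z^2 - 11*z + 30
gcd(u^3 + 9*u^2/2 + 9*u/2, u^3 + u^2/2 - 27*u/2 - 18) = u^2 + 9*u/2 + 9/2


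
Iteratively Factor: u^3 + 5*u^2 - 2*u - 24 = (u + 4)*(u^2 + u - 6) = (u - 2)*(u + 4)*(u + 3)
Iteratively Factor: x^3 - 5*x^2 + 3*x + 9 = (x + 1)*(x^2 - 6*x + 9) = (x - 3)*(x + 1)*(x - 3)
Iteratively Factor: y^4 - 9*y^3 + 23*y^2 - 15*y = (y - 3)*(y^3 - 6*y^2 + 5*y) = (y - 5)*(y - 3)*(y^2 - y) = y*(y - 5)*(y - 3)*(y - 1)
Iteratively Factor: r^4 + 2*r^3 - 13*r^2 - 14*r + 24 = (r - 3)*(r^3 + 5*r^2 + 2*r - 8) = (r - 3)*(r + 2)*(r^2 + 3*r - 4) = (r - 3)*(r + 2)*(r + 4)*(r - 1)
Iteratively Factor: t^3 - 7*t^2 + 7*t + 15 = (t + 1)*(t^2 - 8*t + 15) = (t - 3)*(t + 1)*(t - 5)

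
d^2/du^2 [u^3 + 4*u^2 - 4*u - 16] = 6*u + 8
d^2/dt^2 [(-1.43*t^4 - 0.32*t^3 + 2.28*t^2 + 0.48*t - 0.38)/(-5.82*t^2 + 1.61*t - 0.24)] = (96.8750640000001*t^6 - 80.396316*t^5 + 34.2247619999999*t^4 - 83.321456*t^3 + 96.583824*t^2 - 17.23068*t + 0.274828)/(197.137368*t^6 - 163.603692*t^5 + 69.646194*t^4 - 17.666369*t^3 + 2.872008*t^2 - 0.278208*t + 0.013824)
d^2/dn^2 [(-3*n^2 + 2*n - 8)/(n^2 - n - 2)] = 2*(-n^3 - 42*n^2 + 36*n - 40)/(n^6 - 3*n^5 - 3*n^4 + 11*n^3 + 6*n^2 - 12*n - 8)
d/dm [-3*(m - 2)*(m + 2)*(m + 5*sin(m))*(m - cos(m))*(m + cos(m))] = -15*m^4*cos(m) - 15*m^4 - 60*m^3*sin(m) - 3*m^3*sin(2*m) + 255*m^2*cos(m)/4 + 9*m^2*cos(2*m)/2 + 45*m^2*cos(3*m)/4 + 81*m^2/2 + 255*m*sin(m)/2 + 12*m*sin(2*m) + 15*m*sin(3*m)/2 - 15*cos(m) - 6*cos(2*m) - 45*cos(3*m) - 6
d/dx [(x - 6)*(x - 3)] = 2*x - 9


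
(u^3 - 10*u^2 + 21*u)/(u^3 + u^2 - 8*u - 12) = u*(u - 7)/(u^2 + 4*u + 4)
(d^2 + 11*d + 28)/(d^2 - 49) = (d + 4)/(d - 7)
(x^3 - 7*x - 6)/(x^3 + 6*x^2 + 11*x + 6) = (x - 3)/(x + 3)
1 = 1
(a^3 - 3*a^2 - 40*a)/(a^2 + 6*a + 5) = a*(a - 8)/(a + 1)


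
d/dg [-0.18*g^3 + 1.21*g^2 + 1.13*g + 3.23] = -0.54*g^2 + 2.42*g + 1.13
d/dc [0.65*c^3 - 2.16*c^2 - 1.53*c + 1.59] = 1.95*c^2 - 4.32*c - 1.53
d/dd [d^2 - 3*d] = 2*d - 3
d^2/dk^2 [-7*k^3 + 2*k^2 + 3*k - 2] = 4 - 42*k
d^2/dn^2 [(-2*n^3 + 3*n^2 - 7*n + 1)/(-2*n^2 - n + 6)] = 2*(60*n^3 - 156*n^2 + 462*n - 79)/(8*n^6 + 12*n^5 - 66*n^4 - 71*n^3 + 198*n^2 + 108*n - 216)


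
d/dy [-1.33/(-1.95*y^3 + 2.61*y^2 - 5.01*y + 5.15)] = (-7.7805*y^2 + 6.9426*y - 6.6633)/(1.95*y^3 - 2.61*y^2 + 5.01*y - 5.15)^2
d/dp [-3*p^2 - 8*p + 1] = -6*p - 8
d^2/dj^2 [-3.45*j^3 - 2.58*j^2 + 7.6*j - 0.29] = -20.7*j - 5.16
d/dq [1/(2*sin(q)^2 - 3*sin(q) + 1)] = (3 - 4*sin(q))*cos(q)/(2*sin(q)^2 - 3*sin(q) + 1)^2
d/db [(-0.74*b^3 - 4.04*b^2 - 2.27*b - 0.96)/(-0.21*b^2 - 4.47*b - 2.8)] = (0.1554*b^4 + 6.6156*b^3 + 23.7981*b^2 + 22.2208*b + 2.0648)/(0.0441*b^4 + 1.8774*b^3 + 21.1569*b^2 + 25.032*b + 7.84)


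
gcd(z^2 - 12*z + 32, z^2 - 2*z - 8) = z - 4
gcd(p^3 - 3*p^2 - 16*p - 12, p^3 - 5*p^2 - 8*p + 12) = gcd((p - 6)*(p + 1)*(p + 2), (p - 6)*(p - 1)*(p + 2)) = p^2 - 4*p - 12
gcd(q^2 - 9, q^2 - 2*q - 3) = q - 3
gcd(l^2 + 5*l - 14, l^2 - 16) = 1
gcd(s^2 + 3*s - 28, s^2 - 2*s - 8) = s - 4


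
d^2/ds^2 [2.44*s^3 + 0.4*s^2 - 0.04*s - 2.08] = 14.64*s + 0.8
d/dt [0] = 0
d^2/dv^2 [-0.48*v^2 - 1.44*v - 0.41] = -0.960000000000000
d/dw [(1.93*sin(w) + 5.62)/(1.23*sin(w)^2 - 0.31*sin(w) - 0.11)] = (-2.3739*sin(w)^2 - 13.8252*sin(w) + 1.5299)*cos(w)/(1.5129*sin(w)^4 - 0.7626*sin(w)^3 - 0.1745*sin(w)^2 + 0.0682*sin(w) + 0.0121)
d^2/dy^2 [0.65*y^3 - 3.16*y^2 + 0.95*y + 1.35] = 3.9*y - 6.32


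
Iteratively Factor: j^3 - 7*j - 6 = (j - 3)*(j^2 + 3*j + 2) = (j - 3)*(j + 2)*(j + 1)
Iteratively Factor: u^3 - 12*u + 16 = (u + 4)*(u^2 - 4*u + 4) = (u - 2)*(u + 4)*(u - 2)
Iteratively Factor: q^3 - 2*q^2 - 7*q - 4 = (q + 1)*(q^2 - 3*q - 4) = (q + 1)^2*(q - 4)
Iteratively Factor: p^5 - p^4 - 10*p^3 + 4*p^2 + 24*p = (p + 2)*(p^4 - 3*p^3 - 4*p^2 + 12*p) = (p - 2)*(p + 2)*(p^3 - p^2 - 6*p) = p*(p - 2)*(p + 2)*(p^2 - p - 6) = p*(p - 2)*(p + 2)^2*(p - 3)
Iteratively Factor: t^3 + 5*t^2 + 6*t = (t + 3)*(t^2 + 2*t) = t*(t + 3)*(t + 2)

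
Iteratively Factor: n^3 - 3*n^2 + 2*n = (n - 2)*(n^2 - n) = n*(n - 2)*(n - 1)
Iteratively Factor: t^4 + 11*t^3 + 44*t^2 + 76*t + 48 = (t + 2)*(t^3 + 9*t^2 + 26*t + 24) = (t + 2)*(t + 4)*(t^2 + 5*t + 6) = (t + 2)^2*(t + 4)*(t + 3)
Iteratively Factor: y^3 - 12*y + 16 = (y + 4)*(y^2 - 4*y + 4) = (y - 2)*(y + 4)*(y - 2)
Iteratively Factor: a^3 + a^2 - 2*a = (a - 1)*(a^2 + 2*a) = a*(a - 1)*(a + 2)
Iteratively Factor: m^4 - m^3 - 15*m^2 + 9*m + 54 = (m + 3)*(m^3 - 4*m^2 - 3*m + 18) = (m - 3)*(m + 3)*(m^2 - m - 6) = (m - 3)*(m + 2)*(m + 3)*(m - 3)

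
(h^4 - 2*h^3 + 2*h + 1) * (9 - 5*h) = -5*h^5 + 19*h^4 - 18*h^3 - 10*h^2 + 13*h + 9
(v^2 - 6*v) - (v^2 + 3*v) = -9*v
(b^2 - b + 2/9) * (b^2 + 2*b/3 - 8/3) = b^4 - b^3/3 - 28*b^2/9 + 76*b/27 - 16/27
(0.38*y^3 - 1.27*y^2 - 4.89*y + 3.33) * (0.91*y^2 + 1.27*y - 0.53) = 0.3458*y^5 - 0.6731*y^4 - 6.2642*y^3 - 2.5069*y^2 + 6.8208*y - 1.7649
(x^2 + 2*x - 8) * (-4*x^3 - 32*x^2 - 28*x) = -4*x^5 - 40*x^4 - 60*x^3 + 200*x^2 + 224*x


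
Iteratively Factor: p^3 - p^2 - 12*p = (p + 3)*(p^2 - 4*p) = p*(p + 3)*(p - 4)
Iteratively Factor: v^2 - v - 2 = (v - 2)*(v + 1)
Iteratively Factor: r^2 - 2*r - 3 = (r + 1)*(r - 3)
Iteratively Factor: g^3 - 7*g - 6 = (g + 2)*(g^2 - 2*g - 3) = (g - 3)*(g + 2)*(g + 1)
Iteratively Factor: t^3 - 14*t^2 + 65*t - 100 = (t - 5)*(t^2 - 9*t + 20) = (t - 5)^2*(t - 4)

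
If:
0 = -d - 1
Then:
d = -1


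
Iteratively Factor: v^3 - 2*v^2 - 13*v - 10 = (v + 2)*(v^2 - 4*v - 5) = (v + 1)*(v + 2)*(v - 5)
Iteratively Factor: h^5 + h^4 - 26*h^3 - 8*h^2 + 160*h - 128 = (h - 4)*(h^4 + 5*h^3 - 6*h^2 - 32*h + 32) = (h - 4)*(h + 4)*(h^3 + h^2 - 10*h + 8) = (h - 4)*(h + 4)^2*(h^2 - 3*h + 2) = (h - 4)*(h - 2)*(h + 4)^2*(h - 1)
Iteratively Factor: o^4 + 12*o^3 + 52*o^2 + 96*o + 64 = (o + 4)*(o^3 + 8*o^2 + 20*o + 16) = (o + 4)^2*(o^2 + 4*o + 4) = (o + 2)*(o + 4)^2*(o + 2)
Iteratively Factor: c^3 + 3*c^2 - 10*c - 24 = (c + 2)*(c^2 + c - 12) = (c + 2)*(c + 4)*(c - 3)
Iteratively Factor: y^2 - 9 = (y + 3)*(y - 3)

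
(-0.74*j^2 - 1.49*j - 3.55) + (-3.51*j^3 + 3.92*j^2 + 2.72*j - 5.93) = -3.51*j^3 + 3.18*j^2 + 1.23*j - 9.48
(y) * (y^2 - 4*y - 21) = y^3 - 4*y^2 - 21*y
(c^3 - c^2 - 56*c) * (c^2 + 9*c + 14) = c^5 + 8*c^4 - 51*c^3 - 518*c^2 - 784*c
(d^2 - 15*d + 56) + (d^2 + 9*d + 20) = 2*d^2 - 6*d + 76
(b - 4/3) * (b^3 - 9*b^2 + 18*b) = b^4 - 31*b^3/3 + 30*b^2 - 24*b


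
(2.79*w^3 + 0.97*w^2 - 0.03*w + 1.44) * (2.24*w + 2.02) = 6.2496*w^4 + 7.8086*w^3 + 1.8922*w^2 + 3.165*w + 2.9088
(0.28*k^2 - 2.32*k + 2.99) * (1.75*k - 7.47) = 0.49*k^3 - 6.1516*k^2 + 22.5629*k - 22.3353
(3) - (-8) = 11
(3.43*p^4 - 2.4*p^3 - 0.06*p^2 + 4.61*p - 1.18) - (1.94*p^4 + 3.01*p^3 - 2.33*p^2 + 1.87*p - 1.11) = 1.49*p^4 - 5.41*p^3 + 2.27*p^2 + 2.74*p - 0.0699999999999998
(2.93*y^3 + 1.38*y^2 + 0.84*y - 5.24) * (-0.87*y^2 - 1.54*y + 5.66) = -2.5491*y^5 - 5.7128*y^4 + 13.7278*y^3 + 11.076*y^2 + 12.824*y - 29.6584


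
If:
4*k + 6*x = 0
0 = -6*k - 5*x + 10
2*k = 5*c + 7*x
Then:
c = 5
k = 15/4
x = -5/2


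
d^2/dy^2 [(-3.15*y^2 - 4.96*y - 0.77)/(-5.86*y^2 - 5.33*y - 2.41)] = (143.875892*y^3 - 108.268188*y^2 - 275.98842*y - 68.833444)/(201.230056*y^6 + 549.090204*y^5 + 747.70377*y^4 + 603.060185*y^3 + 307.502745*y^2 + 92.871519*y + 13.997521)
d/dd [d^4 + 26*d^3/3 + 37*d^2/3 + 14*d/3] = 4*d^3 + 26*d^2 + 74*d/3 + 14/3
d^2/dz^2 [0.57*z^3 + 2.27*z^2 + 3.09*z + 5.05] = 3.42*z + 4.54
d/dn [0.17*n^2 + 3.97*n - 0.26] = 0.34*n + 3.97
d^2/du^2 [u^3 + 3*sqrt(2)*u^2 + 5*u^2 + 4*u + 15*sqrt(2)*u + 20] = 6*u + 6*sqrt(2) + 10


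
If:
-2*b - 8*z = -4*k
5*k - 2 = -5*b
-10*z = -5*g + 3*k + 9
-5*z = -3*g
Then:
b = 632/255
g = -47/17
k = -106/51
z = -141/85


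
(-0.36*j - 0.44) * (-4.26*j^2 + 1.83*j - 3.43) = 1.5336*j^3 + 1.2156*j^2 + 0.4296*j + 1.5092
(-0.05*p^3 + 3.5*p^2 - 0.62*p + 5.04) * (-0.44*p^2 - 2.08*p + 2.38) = 0.022*p^5 - 1.436*p^4 - 7.1262*p^3 + 7.402*p^2 - 11.9588*p + 11.9952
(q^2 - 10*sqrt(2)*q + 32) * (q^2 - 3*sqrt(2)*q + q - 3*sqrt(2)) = q^4 - 13*sqrt(2)*q^3 + q^3 - 13*sqrt(2)*q^2 + 92*q^2 - 96*sqrt(2)*q + 92*q - 96*sqrt(2)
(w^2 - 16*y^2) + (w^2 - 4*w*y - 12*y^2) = 2*w^2 - 4*w*y - 28*y^2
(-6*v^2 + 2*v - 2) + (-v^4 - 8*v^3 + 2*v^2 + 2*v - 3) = -v^4 - 8*v^3 - 4*v^2 + 4*v - 5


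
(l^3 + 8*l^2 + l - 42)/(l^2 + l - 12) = (l^3 + 8*l^2 + l - 42)/(l^2 + l - 12)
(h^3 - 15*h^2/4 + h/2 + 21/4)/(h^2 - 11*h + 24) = (4*h^2 - 3*h - 7)/(4*(h - 8))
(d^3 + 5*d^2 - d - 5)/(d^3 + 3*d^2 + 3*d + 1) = (d^2 + 4*d - 5)/(d^2 + 2*d + 1)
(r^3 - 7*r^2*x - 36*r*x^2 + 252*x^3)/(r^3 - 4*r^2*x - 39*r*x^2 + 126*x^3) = (-r + 6*x)/(-r + 3*x)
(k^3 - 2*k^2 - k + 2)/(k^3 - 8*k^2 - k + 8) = (k - 2)/(k - 8)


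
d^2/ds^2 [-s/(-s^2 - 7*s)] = 2/(s^3 + 21*s^2 + 147*s + 343)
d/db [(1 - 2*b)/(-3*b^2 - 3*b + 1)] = (-6*b^2 + 6*b + 1)/(9*b^4 + 18*b^3 + 3*b^2 - 6*b + 1)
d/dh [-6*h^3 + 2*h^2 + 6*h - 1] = -18*h^2 + 4*h + 6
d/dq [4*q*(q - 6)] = 8*q - 24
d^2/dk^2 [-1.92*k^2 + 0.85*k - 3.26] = -3.84000000000000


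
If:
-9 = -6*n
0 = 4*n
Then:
No Solution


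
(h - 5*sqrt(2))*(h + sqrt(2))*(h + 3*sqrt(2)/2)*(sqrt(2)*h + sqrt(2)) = sqrt(2)*h^4 - 5*h^3 + sqrt(2)*h^3 - 22*sqrt(2)*h^2 - 5*h^2 - 22*sqrt(2)*h - 30*h - 30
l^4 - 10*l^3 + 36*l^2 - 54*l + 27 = (l - 3)^3*(l - 1)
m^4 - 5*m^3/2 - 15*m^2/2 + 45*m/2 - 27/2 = (m - 3)*(m - 3/2)*(m - 1)*(m + 3)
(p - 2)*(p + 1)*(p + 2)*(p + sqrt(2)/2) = p^4 + sqrt(2)*p^3/2 + p^3 - 4*p^2 + sqrt(2)*p^2/2 - 4*p - 2*sqrt(2)*p - 2*sqrt(2)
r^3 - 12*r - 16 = (r - 4)*(r + 2)^2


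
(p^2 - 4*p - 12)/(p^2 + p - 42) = (p + 2)/(p + 7)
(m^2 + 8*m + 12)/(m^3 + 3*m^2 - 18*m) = (m + 2)/(m*(m - 3))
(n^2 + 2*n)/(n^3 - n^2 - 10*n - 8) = n/(n^2 - 3*n - 4)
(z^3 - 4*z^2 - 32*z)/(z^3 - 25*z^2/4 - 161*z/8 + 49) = 8*z*(z + 4)/(8*z^2 + 14*z - 49)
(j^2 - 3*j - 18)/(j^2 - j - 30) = (j + 3)/(j + 5)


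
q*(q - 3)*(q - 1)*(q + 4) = q^4 - 13*q^2 + 12*q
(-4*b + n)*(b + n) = -4*b^2 - 3*b*n + n^2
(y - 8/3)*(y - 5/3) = y^2 - 13*y/3 + 40/9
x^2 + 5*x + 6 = (x + 2)*(x + 3)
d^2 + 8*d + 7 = (d + 1)*(d + 7)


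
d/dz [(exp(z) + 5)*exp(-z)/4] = -5*exp(-z)/4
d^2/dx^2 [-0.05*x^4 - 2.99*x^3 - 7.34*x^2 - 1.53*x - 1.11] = -0.6*x^2 - 17.94*x - 14.68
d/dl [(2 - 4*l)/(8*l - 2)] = -2/(4*l - 1)^2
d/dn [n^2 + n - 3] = 2*n + 1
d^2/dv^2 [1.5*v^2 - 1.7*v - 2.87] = 3.00000000000000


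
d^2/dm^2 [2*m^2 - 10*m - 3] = 4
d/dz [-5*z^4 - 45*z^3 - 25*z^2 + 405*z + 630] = -20*z^3 - 135*z^2 - 50*z + 405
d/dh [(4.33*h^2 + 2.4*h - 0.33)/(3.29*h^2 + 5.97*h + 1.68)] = (17.9541*h^2 + 16.7202*h + 6.0021)/(10.8241*h^4 + 39.2826*h^3 + 46.6953*h^2 + 20.0592*h + 2.8224)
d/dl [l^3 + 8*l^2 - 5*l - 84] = 3*l^2 + 16*l - 5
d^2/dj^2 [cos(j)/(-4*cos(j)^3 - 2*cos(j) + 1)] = (-8*(6*cos(j)^2 + 1)^2*sin(j)^2*cos(j) + 2*(-30*sin(j)^4 + 39*sin(j)^2 - 7)*(5*cos(j) + cos(3*j) - 1) + (5*cos(j) + cos(3*j) - 1)^2*cos(j))/(5*cos(j) + cos(3*j) - 1)^3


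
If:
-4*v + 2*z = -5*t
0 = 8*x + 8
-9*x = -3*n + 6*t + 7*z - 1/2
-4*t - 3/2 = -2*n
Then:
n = 8*v/5 - 83/140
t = 4*v/5 - 47/70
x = -1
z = 47/28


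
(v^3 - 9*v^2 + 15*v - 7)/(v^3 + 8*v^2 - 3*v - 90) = (v^3 - 9*v^2 + 15*v - 7)/(v^3 + 8*v^2 - 3*v - 90)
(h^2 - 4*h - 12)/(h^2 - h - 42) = (-h^2 + 4*h + 12)/(-h^2 + h + 42)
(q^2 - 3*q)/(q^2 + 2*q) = (q - 3)/(q + 2)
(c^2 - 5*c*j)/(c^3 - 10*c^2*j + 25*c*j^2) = 1/(c - 5*j)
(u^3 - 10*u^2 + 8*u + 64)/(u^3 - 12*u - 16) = (u - 8)/(u + 2)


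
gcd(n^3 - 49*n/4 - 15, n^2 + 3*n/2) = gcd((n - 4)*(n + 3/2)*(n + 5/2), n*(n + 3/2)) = n + 3/2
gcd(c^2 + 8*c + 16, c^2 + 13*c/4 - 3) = c + 4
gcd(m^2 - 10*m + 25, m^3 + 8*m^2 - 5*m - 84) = 1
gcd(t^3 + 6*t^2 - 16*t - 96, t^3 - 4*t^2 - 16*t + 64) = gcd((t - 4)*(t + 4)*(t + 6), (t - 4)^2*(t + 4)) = t^2 - 16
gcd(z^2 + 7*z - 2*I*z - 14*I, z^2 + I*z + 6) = z - 2*I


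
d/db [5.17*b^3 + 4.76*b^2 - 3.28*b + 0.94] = 15.51*b^2 + 9.52*b - 3.28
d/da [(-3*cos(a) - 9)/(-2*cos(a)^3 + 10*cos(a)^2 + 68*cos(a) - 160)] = 3*(cos(a)^3 + 2*cos(a)^2 - 15*cos(a) - 91)*sin(a)/((cos(a) - 8)^2*(cos(a) - 2)^2*(cos(a) + 5)^2)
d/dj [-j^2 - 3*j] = -2*j - 3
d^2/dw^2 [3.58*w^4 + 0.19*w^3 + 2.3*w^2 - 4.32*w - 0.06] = 42.96*w^2 + 1.14*w + 4.6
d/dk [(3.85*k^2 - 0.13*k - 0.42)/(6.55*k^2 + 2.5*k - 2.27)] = (10.4765*k^2 - 11.977*k + 1.3451)/(42.9025*k^4 + 32.75*k^3 - 23.487*k^2 - 11.35*k + 5.1529)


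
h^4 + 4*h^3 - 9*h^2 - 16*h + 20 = (h - 2)*(h - 1)*(h + 2)*(h + 5)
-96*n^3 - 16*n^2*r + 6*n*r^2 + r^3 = (-4*n + r)*(4*n + r)*(6*n + r)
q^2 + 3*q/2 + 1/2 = (q + 1/2)*(q + 1)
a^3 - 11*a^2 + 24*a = a*(a - 8)*(a - 3)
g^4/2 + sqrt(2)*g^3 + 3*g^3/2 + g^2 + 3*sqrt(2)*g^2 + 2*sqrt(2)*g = g*(g/2 + sqrt(2))*(g + 1)*(g + 2)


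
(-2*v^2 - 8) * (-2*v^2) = 4*v^4 + 16*v^2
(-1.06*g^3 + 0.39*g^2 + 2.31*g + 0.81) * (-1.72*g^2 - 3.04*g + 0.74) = 1.8232*g^5 + 2.5516*g^4 - 5.9432*g^3 - 8.127*g^2 - 0.753*g + 0.5994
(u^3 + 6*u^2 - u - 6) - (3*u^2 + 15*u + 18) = u^3 + 3*u^2 - 16*u - 24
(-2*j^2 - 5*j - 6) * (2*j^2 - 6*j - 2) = -4*j^4 + 2*j^3 + 22*j^2 + 46*j + 12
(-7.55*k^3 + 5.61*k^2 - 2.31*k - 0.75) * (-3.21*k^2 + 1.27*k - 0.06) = 24.2355*k^5 - 27.5966*k^4 + 14.9928*k^3 - 0.8628*k^2 - 0.8139*k + 0.045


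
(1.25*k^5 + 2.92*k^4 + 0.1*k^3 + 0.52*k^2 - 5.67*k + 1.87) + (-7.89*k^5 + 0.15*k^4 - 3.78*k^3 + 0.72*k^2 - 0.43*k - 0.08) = -6.64*k^5 + 3.07*k^4 - 3.68*k^3 + 1.24*k^2 - 6.1*k + 1.79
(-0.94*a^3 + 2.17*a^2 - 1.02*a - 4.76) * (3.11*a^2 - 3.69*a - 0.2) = -2.9234*a^5 + 10.2173*a^4 - 10.9915*a^3 - 11.4738*a^2 + 17.7684*a + 0.952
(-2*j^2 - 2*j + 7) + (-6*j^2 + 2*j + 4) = 11 - 8*j^2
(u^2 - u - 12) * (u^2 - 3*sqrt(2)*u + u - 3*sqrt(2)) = u^4 - 3*sqrt(2)*u^3 - 13*u^2 - 12*u + 39*sqrt(2)*u + 36*sqrt(2)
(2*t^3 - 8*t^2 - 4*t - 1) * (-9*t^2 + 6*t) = -18*t^5 + 84*t^4 - 12*t^3 - 15*t^2 - 6*t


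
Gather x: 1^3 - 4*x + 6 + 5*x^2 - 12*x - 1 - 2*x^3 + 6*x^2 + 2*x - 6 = -2*x^3 + 11*x^2 - 14*x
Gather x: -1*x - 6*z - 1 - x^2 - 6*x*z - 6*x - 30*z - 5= -x^2 + x*(-6*z - 7) - 36*z - 6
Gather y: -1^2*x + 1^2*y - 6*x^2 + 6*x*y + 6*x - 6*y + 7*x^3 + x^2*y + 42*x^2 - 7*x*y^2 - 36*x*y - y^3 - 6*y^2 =7*x^3 + 36*x^2 + 5*x - y^3 + y^2*(-7*x - 6) + y*(x^2 - 30*x - 5)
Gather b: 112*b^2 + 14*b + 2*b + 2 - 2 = 112*b^2 + 16*b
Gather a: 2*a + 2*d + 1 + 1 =2*a + 2*d + 2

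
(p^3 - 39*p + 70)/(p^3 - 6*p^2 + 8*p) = (p^2 + 2*p - 35)/(p*(p - 4))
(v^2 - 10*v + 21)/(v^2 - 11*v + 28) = (v - 3)/(v - 4)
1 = 1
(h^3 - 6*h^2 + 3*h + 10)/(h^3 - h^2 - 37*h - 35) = (h^2 - 7*h + 10)/(h^2 - 2*h - 35)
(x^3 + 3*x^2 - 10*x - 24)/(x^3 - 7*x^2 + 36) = (x + 4)/(x - 6)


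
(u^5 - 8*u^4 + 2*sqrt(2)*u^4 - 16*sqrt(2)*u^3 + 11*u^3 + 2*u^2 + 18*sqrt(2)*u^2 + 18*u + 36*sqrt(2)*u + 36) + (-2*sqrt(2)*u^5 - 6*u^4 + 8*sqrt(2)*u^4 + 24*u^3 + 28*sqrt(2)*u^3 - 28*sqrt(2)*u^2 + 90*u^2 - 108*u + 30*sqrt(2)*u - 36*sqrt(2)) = -2*sqrt(2)*u^5 + u^5 - 14*u^4 + 10*sqrt(2)*u^4 + 12*sqrt(2)*u^3 + 35*u^3 - 10*sqrt(2)*u^2 + 92*u^2 - 90*u + 66*sqrt(2)*u - 36*sqrt(2) + 36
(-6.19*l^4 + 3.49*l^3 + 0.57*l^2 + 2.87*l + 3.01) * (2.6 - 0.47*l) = 2.9093*l^5 - 17.7343*l^4 + 8.8061*l^3 + 0.1331*l^2 + 6.0473*l + 7.826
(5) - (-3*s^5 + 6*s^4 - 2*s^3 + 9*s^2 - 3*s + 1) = 3*s^5 - 6*s^4 + 2*s^3 - 9*s^2 + 3*s + 4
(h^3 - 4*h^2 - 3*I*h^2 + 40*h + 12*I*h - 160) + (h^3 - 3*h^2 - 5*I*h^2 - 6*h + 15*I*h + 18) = 2*h^3 - 7*h^2 - 8*I*h^2 + 34*h + 27*I*h - 142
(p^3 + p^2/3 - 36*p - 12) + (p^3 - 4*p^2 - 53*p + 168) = 2*p^3 - 11*p^2/3 - 89*p + 156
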